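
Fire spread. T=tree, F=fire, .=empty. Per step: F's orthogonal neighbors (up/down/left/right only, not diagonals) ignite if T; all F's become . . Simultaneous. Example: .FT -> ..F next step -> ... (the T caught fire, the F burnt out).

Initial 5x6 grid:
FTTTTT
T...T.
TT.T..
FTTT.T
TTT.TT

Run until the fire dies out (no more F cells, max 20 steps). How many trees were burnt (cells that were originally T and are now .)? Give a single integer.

Answer: 16

Derivation:
Step 1: +5 fires, +2 burnt (F count now 5)
Step 2: +4 fires, +5 burnt (F count now 4)
Step 3: +3 fires, +4 burnt (F count now 3)
Step 4: +2 fires, +3 burnt (F count now 2)
Step 5: +2 fires, +2 burnt (F count now 2)
Step 6: +0 fires, +2 burnt (F count now 0)
Fire out after step 6
Initially T: 19, now '.': 27
Total burnt (originally-T cells now '.'): 16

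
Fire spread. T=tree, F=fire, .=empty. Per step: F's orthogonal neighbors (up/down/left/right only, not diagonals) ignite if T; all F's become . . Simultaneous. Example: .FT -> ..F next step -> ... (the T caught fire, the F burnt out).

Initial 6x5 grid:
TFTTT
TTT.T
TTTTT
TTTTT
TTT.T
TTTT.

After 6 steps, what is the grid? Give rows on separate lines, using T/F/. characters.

Step 1: 3 trees catch fire, 1 burn out
  F.FTT
  TFT.T
  TTTTT
  TTTTT
  TTT.T
  TTTT.
Step 2: 4 trees catch fire, 3 burn out
  ...FT
  F.F.T
  TFTTT
  TTTTT
  TTT.T
  TTTT.
Step 3: 4 trees catch fire, 4 burn out
  ....F
  ....T
  F.FTT
  TFTTT
  TTT.T
  TTTT.
Step 4: 5 trees catch fire, 4 burn out
  .....
  ....F
  ...FT
  F.FTT
  TFT.T
  TTTT.
Step 5: 5 trees catch fire, 5 burn out
  .....
  .....
  ....F
  ...FT
  F.F.T
  TFTT.
Step 6: 3 trees catch fire, 5 burn out
  .....
  .....
  .....
  ....F
  ....T
  F.FT.

.....
.....
.....
....F
....T
F.FT.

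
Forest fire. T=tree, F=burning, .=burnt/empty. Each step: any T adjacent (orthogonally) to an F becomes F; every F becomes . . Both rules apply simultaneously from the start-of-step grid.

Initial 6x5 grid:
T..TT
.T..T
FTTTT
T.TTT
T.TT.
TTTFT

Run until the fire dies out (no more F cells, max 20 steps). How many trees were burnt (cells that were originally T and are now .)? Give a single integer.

Step 1: +5 fires, +2 burnt (F count now 5)
Step 2: +6 fires, +5 burnt (F count now 6)
Step 3: +4 fires, +6 burnt (F count now 4)
Step 4: +1 fires, +4 burnt (F count now 1)
Step 5: +1 fires, +1 burnt (F count now 1)
Step 6: +1 fires, +1 burnt (F count now 1)
Step 7: +1 fires, +1 burnt (F count now 1)
Step 8: +0 fires, +1 burnt (F count now 0)
Fire out after step 8
Initially T: 20, now '.': 29
Total burnt (originally-T cells now '.'): 19

Answer: 19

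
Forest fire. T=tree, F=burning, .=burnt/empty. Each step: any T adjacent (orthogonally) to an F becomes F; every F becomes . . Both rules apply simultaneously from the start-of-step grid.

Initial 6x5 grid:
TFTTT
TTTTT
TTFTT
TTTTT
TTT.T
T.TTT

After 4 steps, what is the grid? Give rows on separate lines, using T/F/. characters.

Step 1: 7 trees catch fire, 2 burn out
  F.FTT
  TFFTT
  TF.FT
  TTFTT
  TTT.T
  T.TTT
Step 2: 8 trees catch fire, 7 burn out
  ...FT
  F..FT
  F...F
  TF.FT
  TTF.T
  T.TTT
Step 3: 6 trees catch fire, 8 burn out
  ....F
  ....F
  .....
  F...F
  TF..T
  T.FTT
Step 4: 3 trees catch fire, 6 burn out
  .....
  .....
  .....
  .....
  F...F
  T..FT

.....
.....
.....
.....
F...F
T..FT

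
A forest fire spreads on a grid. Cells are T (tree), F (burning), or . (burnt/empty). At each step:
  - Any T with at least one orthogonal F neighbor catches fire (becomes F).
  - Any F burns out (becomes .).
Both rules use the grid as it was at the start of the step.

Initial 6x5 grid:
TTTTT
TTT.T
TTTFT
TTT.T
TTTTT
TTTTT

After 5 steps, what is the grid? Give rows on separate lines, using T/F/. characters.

Step 1: 2 trees catch fire, 1 burn out
  TTTTT
  TTT.T
  TTF.F
  TTT.T
  TTTTT
  TTTTT
Step 2: 5 trees catch fire, 2 burn out
  TTTTT
  TTF.F
  TF...
  TTF.F
  TTTTT
  TTTTT
Step 3: 7 trees catch fire, 5 burn out
  TTFTF
  TF...
  F....
  TF...
  TTFTF
  TTTTT
Step 4: 8 trees catch fire, 7 burn out
  TF.F.
  F....
  .....
  F....
  TF.F.
  TTFTF
Step 5: 4 trees catch fire, 8 burn out
  F....
  .....
  .....
  .....
  F....
  TF.F.

F....
.....
.....
.....
F....
TF.F.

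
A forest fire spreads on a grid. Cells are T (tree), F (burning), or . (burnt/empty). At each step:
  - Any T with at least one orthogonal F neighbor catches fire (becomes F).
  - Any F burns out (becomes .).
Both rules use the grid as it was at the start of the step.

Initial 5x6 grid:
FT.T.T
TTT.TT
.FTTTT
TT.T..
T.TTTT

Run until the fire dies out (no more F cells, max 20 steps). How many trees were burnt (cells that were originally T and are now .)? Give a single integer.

Step 1: +5 fires, +2 burnt (F count now 5)
Step 2: +3 fires, +5 burnt (F count now 3)
Step 3: +3 fires, +3 burnt (F count now 3)
Step 4: +3 fires, +3 burnt (F count now 3)
Step 5: +3 fires, +3 burnt (F count now 3)
Step 6: +2 fires, +3 burnt (F count now 2)
Step 7: +0 fires, +2 burnt (F count now 0)
Fire out after step 7
Initially T: 20, now '.': 29
Total burnt (originally-T cells now '.'): 19

Answer: 19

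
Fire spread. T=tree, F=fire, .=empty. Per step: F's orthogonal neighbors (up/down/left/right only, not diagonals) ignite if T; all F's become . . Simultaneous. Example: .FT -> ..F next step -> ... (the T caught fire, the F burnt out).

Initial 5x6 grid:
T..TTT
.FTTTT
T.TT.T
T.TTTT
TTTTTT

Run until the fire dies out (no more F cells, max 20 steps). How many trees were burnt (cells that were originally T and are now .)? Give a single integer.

Step 1: +1 fires, +1 burnt (F count now 1)
Step 2: +2 fires, +1 burnt (F count now 2)
Step 3: +4 fires, +2 burnt (F count now 4)
Step 4: +4 fires, +4 burnt (F count now 4)
Step 5: +5 fires, +4 burnt (F count now 5)
Step 6: +3 fires, +5 burnt (F count now 3)
Step 7: +2 fires, +3 burnt (F count now 2)
Step 8: +1 fires, +2 burnt (F count now 1)
Step 9: +0 fires, +1 burnt (F count now 0)
Fire out after step 9
Initially T: 23, now '.': 29
Total burnt (originally-T cells now '.'): 22

Answer: 22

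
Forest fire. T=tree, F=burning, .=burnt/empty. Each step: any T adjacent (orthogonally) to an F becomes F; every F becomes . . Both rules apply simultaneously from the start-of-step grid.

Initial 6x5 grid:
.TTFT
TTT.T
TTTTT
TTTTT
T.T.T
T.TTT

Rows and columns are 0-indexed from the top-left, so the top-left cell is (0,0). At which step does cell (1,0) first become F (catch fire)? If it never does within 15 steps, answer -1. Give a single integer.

Step 1: cell (1,0)='T' (+2 fires, +1 burnt)
Step 2: cell (1,0)='T' (+3 fires, +2 burnt)
Step 3: cell (1,0)='T' (+3 fires, +3 burnt)
Step 4: cell (1,0)='F' (+5 fires, +3 burnt)
  -> target ignites at step 4
Step 5: cell (1,0)='.' (+5 fires, +5 burnt)
Step 6: cell (1,0)='.' (+3 fires, +5 burnt)
Step 7: cell (1,0)='.' (+2 fires, +3 burnt)
Step 8: cell (1,0)='.' (+1 fires, +2 burnt)
Step 9: cell (1,0)='.' (+0 fires, +1 burnt)
  fire out at step 9

4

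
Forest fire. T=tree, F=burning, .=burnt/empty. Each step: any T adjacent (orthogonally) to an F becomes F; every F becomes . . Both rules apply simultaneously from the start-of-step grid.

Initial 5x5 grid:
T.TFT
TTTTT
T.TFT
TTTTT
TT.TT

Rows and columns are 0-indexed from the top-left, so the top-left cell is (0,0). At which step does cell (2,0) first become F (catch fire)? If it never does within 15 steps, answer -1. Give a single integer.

Step 1: cell (2,0)='T' (+6 fires, +2 burnt)
Step 2: cell (2,0)='T' (+5 fires, +6 burnt)
Step 3: cell (2,0)='T' (+3 fires, +5 burnt)
Step 4: cell (2,0)='T' (+3 fires, +3 burnt)
Step 5: cell (2,0)='F' (+3 fires, +3 burnt)
  -> target ignites at step 5
Step 6: cell (2,0)='.' (+0 fires, +3 burnt)
  fire out at step 6

5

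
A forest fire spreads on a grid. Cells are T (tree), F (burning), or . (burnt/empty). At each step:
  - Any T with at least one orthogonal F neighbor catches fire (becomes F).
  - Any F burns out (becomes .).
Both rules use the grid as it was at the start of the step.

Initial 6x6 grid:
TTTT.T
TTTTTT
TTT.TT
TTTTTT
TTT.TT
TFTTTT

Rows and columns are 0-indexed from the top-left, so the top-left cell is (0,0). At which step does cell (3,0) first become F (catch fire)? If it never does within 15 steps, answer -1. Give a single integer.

Step 1: cell (3,0)='T' (+3 fires, +1 burnt)
Step 2: cell (3,0)='T' (+4 fires, +3 burnt)
Step 3: cell (3,0)='F' (+4 fires, +4 burnt)
  -> target ignites at step 3
Step 4: cell (3,0)='.' (+6 fires, +4 burnt)
Step 5: cell (3,0)='.' (+5 fires, +6 burnt)
Step 6: cell (3,0)='.' (+5 fires, +5 burnt)
Step 7: cell (3,0)='.' (+3 fires, +5 burnt)
Step 8: cell (3,0)='.' (+1 fires, +3 burnt)
Step 9: cell (3,0)='.' (+1 fires, +1 burnt)
Step 10: cell (3,0)='.' (+0 fires, +1 burnt)
  fire out at step 10

3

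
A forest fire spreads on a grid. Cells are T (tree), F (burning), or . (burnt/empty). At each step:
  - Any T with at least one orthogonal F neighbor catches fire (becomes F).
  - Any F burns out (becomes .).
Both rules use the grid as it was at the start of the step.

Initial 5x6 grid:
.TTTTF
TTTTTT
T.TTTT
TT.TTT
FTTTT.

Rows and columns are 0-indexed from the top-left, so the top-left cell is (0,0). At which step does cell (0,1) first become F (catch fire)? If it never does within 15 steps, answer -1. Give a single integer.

Step 1: cell (0,1)='T' (+4 fires, +2 burnt)
Step 2: cell (0,1)='T' (+6 fires, +4 burnt)
Step 3: cell (0,1)='T' (+6 fires, +6 burnt)
Step 4: cell (0,1)='F' (+7 fires, +6 burnt)
  -> target ignites at step 4
Step 5: cell (0,1)='.' (+1 fires, +7 burnt)
Step 6: cell (0,1)='.' (+0 fires, +1 burnt)
  fire out at step 6

4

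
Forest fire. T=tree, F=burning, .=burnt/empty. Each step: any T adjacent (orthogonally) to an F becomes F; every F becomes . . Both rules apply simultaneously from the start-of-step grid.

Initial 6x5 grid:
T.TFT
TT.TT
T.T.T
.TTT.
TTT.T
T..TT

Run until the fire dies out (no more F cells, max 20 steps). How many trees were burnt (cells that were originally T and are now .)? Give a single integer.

Answer: 5

Derivation:
Step 1: +3 fires, +1 burnt (F count now 3)
Step 2: +1 fires, +3 burnt (F count now 1)
Step 3: +1 fires, +1 burnt (F count now 1)
Step 4: +0 fires, +1 burnt (F count now 0)
Fire out after step 4
Initially T: 20, now '.': 15
Total burnt (originally-T cells now '.'): 5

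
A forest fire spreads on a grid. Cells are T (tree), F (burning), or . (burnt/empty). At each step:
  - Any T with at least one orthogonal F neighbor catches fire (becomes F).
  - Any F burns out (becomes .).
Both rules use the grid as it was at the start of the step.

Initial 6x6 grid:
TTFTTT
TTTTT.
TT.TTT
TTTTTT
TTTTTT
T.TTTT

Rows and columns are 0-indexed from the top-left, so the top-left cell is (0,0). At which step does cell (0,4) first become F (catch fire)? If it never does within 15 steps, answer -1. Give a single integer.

Step 1: cell (0,4)='T' (+3 fires, +1 burnt)
Step 2: cell (0,4)='F' (+4 fires, +3 burnt)
  -> target ignites at step 2
Step 3: cell (0,4)='.' (+5 fires, +4 burnt)
Step 4: cell (0,4)='.' (+4 fires, +5 burnt)
Step 5: cell (0,4)='.' (+6 fires, +4 burnt)
Step 6: cell (0,4)='.' (+5 fires, +6 burnt)
Step 7: cell (0,4)='.' (+4 fires, +5 burnt)
Step 8: cell (0,4)='.' (+1 fires, +4 burnt)
Step 9: cell (0,4)='.' (+0 fires, +1 burnt)
  fire out at step 9

2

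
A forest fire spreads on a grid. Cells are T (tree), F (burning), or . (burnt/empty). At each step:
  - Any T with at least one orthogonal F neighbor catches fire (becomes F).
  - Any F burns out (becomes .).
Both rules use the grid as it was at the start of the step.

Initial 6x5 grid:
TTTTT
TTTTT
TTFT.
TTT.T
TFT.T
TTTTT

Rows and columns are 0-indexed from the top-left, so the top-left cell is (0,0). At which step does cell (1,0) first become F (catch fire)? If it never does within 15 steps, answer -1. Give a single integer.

Step 1: cell (1,0)='T' (+8 fires, +2 burnt)
Step 2: cell (1,0)='T' (+7 fires, +8 burnt)
Step 3: cell (1,0)='F' (+5 fires, +7 burnt)
  -> target ignites at step 3
Step 4: cell (1,0)='.' (+3 fires, +5 burnt)
Step 5: cell (1,0)='.' (+1 fires, +3 burnt)
Step 6: cell (1,0)='.' (+1 fires, +1 burnt)
Step 7: cell (1,0)='.' (+0 fires, +1 burnt)
  fire out at step 7

3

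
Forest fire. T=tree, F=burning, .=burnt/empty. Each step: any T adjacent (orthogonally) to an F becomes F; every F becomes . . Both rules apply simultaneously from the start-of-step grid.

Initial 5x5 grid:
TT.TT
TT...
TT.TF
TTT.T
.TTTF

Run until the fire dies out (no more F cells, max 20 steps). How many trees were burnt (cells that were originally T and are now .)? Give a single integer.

Answer: 14

Derivation:
Step 1: +3 fires, +2 burnt (F count now 3)
Step 2: +1 fires, +3 burnt (F count now 1)
Step 3: +2 fires, +1 burnt (F count now 2)
Step 4: +1 fires, +2 burnt (F count now 1)
Step 5: +2 fires, +1 burnt (F count now 2)
Step 6: +2 fires, +2 burnt (F count now 2)
Step 7: +2 fires, +2 burnt (F count now 2)
Step 8: +1 fires, +2 burnt (F count now 1)
Step 9: +0 fires, +1 burnt (F count now 0)
Fire out after step 9
Initially T: 16, now '.': 23
Total burnt (originally-T cells now '.'): 14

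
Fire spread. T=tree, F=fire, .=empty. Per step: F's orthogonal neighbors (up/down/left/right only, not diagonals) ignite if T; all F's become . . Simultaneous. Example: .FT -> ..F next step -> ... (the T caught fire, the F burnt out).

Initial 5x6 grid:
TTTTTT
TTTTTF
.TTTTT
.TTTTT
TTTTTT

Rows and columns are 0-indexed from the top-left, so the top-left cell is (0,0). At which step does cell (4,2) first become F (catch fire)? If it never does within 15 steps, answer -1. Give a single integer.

Step 1: cell (4,2)='T' (+3 fires, +1 burnt)
Step 2: cell (4,2)='T' (+4 fires, +3 burnt)
Step 3: cell (4,2)='T' (+5 fires, +4 burnt)
Step 4: cell (4,2)='T' (+5 fires, +5 burnt)
Step 5: cell (4,2)='T' (+5 fires, +5 burnt)
Step 6: cell (4,2)='F' (+3 fires, +5 burnt)
  -> target ignites at step 6
Step 7: cell (4,2)='.' (+1 fires, +3 burnt)
Step 8: cell (4,2)='.' (+1 fires, +1 burnt)
Step 9: cell (4,2)='.' (+0 fires, +1 burnt)
  fire out at step 9

6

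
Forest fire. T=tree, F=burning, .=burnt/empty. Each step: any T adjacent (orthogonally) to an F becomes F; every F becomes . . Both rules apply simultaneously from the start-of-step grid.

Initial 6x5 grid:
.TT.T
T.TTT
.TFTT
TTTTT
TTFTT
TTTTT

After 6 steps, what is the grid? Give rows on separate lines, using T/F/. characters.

Step 1: 7 trees catch fire, 2 burn out
  .TT.T
  T.FTT
  .F.FT
  TTFTT
  TF.FT
  TTFTT
Step 2: 9 trees catch fire, 7 burn out
  .TF.T
  T..FT
  ....F
  TF.FT
  F...F
  TF.FT
Step 3: 6 trees catch fire, 9 burn out
  .F..T
  T...F
  .....
  F...F
  .....
  F...F
Step 4: 1 trees catch fire, 6 burn out
  ....F
  T....
  .....
  .....
  .....
  .....
Step 5: 0 trees catch fire, 1 burn out
  .....
  T....
  .....
  .....
  .....
  .....
Step 6: 0 trees catch fire, 0 burn out
  .....
  T....
  .....
  .....
  .....
  .....

.....
T....
.....
.....
.....
.....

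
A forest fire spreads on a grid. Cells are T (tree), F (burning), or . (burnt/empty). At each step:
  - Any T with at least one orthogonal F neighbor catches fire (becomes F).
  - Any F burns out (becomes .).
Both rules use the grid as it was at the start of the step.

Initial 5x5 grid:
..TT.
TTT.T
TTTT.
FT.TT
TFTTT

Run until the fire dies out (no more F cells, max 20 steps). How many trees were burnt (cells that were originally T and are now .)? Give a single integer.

Answer: 16

Derivation:
Step 1: +4 fires, +2 burnt (F count now 4)
Step 2: +3 fires, +4 burnt (F count now 3)
Step 3: +4 fires, +3 burnt (F count now 4)
Step 4: +3 fires, +4 burnt (F count now 3)
Step 5: +1 fires, +3 burnt (F count now 1)
Step 6: +1 fires, +1 burnt (F count now 1)
Step 7: +0 fires, +1 burnt (F count now 0)
Fire out after step 7
Initially T: 17, now '.': 24
Total burnt (originally-T cells now '.'): 16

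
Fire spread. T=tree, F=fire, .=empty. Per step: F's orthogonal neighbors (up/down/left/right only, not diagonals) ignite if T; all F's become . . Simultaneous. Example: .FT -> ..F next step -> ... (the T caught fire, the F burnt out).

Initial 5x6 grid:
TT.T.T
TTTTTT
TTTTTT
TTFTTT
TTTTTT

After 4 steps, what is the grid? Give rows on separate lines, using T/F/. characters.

Step 1: 4 trees catch fire, 1 burn out
  TT.T.T
  TTTTTT
  TTFTTT
  TF.FTT
  TTFTTT
Step 2: 7 trees catch fire, 4 burn out
  TT.T.T
  TTFTTT
  TF.FTT
  F...FT
  TF.FTT
Step 3: 7 trees catch fire, 7 burn out
  TT.T.T
  TF.FTT
  F...FT
  .....F
  F...FT
Step 4: 6 trees catch fire, 7 burn out
  TF.F.T
  F...FT
  .....F
  ......
  .....F

TF.F.T
F...FT
.....F
......
.....F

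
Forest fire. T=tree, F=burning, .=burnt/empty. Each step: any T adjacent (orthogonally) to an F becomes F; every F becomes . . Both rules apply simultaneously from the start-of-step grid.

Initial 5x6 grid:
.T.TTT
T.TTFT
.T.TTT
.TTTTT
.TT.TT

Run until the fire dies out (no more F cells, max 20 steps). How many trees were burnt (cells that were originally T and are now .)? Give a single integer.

Step 1: +4 fires, +1 burnt (F count now 4)
Step 2: +6 fires, +4 burnt (F count now 6)
Step 3: +3 fires, +6 burnt (F count now 3)
Step 4: +2 fires, +3 burnt (F count now 2)
Step 5: +2 fires, +2 burnt (F count now 2)
Step 6: +2 fires, +2 burnt (F count now 2)
Step 7: +0 fires, +2 burnt (F count now 0)
Fire out after step 7
Initially T: 21, now '.': 28
Total burnt (originally-T cells now '.'): 19

Answer: 19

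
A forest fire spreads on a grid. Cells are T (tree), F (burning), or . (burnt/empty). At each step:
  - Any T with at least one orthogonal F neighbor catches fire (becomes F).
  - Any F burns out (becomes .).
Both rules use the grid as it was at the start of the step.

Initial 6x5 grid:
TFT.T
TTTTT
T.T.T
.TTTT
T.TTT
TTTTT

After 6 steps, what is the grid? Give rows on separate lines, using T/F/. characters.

Step 1: 3 trees catch fire, 1 burn out
  F.F.T
  TFTTT
  T.T.T
  .TTTT
  T.TTT
  TTTTT
Step 2: 2 trees catch fire, 3 burn out
  ....T
  F.FTT
  T.T.T
  .TTTT
  T.TTT
  TTTTT
Step 3: 3 trees catch fire, 2 burn out
  ....T
  ...FT
  F.F.T
  .TTTT
  T.TTT
  TTTTT
Step 4: 2 trees catch fire, 3 burn out
  ....T
  ....F
  ....T
  .TFTT
  T.TTT
  TTTTT
Step 5: 5 trees catch fire, 2 burn out
  ....F
  .....
  ....F
  .F.FT
  T.FTT
  TTTTT
Step 6: 3 trees catch fire, 5 burn out
  .....
  .....
  .....
  ....F
  T..FT
  TTFTT

.....
.....
.....
....F
T..FT
TTFTT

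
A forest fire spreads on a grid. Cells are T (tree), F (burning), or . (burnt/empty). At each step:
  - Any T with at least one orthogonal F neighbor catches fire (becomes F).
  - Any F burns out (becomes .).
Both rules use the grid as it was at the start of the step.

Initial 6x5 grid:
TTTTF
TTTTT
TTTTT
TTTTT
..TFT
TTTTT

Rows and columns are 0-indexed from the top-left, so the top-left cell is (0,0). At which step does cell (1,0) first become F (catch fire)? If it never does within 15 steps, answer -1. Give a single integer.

Step 1: cell (1,0)='T' (+6 fires, +2 burnt)
Step 2: cell (1,0)='T' (+8 fires, +6 burnt)
Step 3: cell (1,0)='T' (+5 fires, +8 burnt)
Step 4: cell (1,0)='T' (+5 fires, +5 burnt)
Step 5: cell (1,0)='F' (+2 fires, +5 burnt)
  -> target ignites at step 5
Step 6: cell (1,0)='.' (+0 fires, +2 burnt)
  fire out at step 6

5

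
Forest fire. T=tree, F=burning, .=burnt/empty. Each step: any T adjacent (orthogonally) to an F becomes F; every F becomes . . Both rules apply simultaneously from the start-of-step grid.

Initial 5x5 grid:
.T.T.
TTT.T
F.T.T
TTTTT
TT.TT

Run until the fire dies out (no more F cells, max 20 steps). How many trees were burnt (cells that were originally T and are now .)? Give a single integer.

Step 1: +2 fires, +1 burnt (F count now 2)
Step 2: +3 fires, +2 burnt (F count now 3)
Step 3: +4 fires, +3 burnt (F count now 4)
Step 4: +2 fires, +4 burnt (F count now 2)
Step 5: +2 fires, +2 burnt (F count now 2)
Step 6: +2 fires, +2 burnt (F count now 2)
Step 7: +1 fires, +2 burnt (F count now 1)
Step 8: +0 fires, +1 burnt (F count now 0)
Fire out after step 8
Initially T: 17, now '.': 24
Total burnt (originally-T cells now '.'): 16

Answer: 16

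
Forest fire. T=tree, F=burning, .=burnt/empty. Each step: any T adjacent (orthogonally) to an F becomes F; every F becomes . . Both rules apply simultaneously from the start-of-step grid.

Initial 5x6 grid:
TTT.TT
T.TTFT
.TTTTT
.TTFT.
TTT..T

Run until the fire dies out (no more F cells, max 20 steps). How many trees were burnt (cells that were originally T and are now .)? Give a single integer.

Step 1: +7 fires, +2 burnt (F count now 7)
Step 2: +6 fires, +7 burnt (F count now 6)
Step 3: +3 fires, +6 burnt (F count now 3)
Step 4: +2 fires, +3 burnt (F count now 2)
Step 5: +1 fires, +2 burnt (F count now 1)
Step 6: +1 fires, +1 burnt (F count now 1)
Step 7: +0 fires, +1 burnt (F count now 0)
Fire out after step 7
Initially T: 21, now '.': 29
Total burnt (originally-T cells now '.'): 20

Answer: 20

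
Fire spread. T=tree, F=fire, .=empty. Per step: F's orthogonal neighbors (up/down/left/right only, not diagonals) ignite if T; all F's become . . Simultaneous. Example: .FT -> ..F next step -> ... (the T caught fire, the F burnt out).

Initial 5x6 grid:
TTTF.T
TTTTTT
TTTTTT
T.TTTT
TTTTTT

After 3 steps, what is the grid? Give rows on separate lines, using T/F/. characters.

Step 1: 2 trees catch fire, 1 burn out
  TTF..T
  TTTFTT
  TTTTTT
  T.TTTT
  TTTTTT
Step 2: 4 trees catch fire, 2 burn out
  TF...T
  TTF.FT
  TTTFTT
  T.TTTT
  TTTTTT
Step 3: 6 trees catch fire, 4 burn out
  F....T
  TF...F
  TTF.FT
  T.TFTT
  TTTTTT

F....T
TF...F
TTF.FT
T.TFTT
TTTTTT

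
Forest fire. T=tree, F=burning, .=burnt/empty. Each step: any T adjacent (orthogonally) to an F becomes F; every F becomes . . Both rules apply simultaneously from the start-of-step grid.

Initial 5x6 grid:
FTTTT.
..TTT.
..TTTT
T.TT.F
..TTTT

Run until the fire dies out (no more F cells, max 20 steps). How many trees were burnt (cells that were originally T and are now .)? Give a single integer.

Step 1: +3 fires, +2 burnt (F count now 3)
Step 2: +3 fires, +3 burnt (F count now 3)
Step 3: +5 fires, +3 burnt (F count now 5)
Step 4: +5 fires, +5 burnt (F count now 5)
Step 5: +1 fires, +5 burnt (F count now 1)
Step 6: +0 fires, +1 burnt (F count now 0)
Fire out after step 6
Initially T: 18, now '.': 29
Total burnt (originally-T cells now '.'): 17

Answer: 17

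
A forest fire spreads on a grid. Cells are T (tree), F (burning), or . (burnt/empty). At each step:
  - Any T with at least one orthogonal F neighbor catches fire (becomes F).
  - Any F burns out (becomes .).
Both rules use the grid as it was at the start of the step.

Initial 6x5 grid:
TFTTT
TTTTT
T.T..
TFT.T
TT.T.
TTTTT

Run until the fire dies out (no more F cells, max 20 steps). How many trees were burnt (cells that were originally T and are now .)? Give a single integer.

Step 1: +6 fires, +2 burnt (F count now 6)
Step 2: +7 fires, +6 burnt (F count now 7)
Step 3: +4 fires, +7 burnt (F count now 4)
Step 4: +2 fires, +4 burnt (F count now 2)
Step 5: +2 fires, +2 burnt (F count now 2)
Step 6: +0 fires, +2 burnt (F count now 0)
Fire out after step 6
Initially T: 22, now '.': 29
Total burnt (originally-T cells now '.'): 21

Answer: 21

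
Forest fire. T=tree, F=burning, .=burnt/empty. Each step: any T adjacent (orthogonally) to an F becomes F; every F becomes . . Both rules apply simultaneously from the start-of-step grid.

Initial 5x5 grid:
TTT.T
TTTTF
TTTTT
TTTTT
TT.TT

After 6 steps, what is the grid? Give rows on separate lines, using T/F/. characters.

Step 1: 3 trees catch fire, 1 burn out
  TTT.F
  TTTF.
  TTTTF
  TTTTT
  TT.TT
Step 2: 3 trees catch fire, 3 burn out
  TTT..
  TTF..
  TTTF.
  TTTTF
  TT.TT
Step 3: 5 trees catch fire, 3 burn out
  TTF..
  TF...
  TTF..
  TTTF.
  TT.TF
Step 4: 5 trees catch fire, 5 burn out
  TF...
  F....
  TF...
  TTF..
  TT.F.
Step 5: 3 trees catch fire, 5 burn out
  F....
  .....
  F....
  TF...
  TT...
Step 6: 2 trees catch fire, 3 burn out
  .....
  .....
  .....
  F....
  TF...

.....
.....
.....
F....
TF...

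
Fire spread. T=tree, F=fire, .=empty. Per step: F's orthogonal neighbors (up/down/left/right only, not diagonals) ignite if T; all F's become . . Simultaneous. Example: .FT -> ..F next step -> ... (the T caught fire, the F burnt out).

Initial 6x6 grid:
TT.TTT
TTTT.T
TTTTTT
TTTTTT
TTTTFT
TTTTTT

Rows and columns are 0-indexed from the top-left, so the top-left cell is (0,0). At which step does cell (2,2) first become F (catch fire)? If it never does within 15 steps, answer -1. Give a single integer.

Step 1: cell (2,2)='T' (+4 fires, +1 burnt)
Step 2: cell (2,2)='T' (+6 fires, +4 burnt)
Step 3: cell (2,2)='T' (+5 fires, +6 burnt)
Step 4: cell (2,2)='F' (+6 fires, +5 burnt)
  -> target ignites at step 4
Step 5: cell (2,2)='.' (+6 fires, +6 burnt)
Step 6: cell (2,2)='.' (+3 fires, +6 burnt)
Step 7: cell (2,2)='.' (+2 fires, +3 burnt)
Step 8: cell (2,2)='.' (+1 fires, +2 burnt)
Step 9: cell (2,2)='.' (+0 fires, +1 burnt)
  fire out at step 9

4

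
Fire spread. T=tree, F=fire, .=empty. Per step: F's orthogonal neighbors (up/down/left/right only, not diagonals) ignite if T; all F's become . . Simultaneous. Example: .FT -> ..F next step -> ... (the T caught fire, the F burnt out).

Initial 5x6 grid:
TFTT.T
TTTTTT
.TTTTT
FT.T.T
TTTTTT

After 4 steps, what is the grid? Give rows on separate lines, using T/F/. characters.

Step 1: 5 trees catch fire, 2 burn out
  F.FT.T
  TFTTTT
  .TTTTT
  .F.T.T
  FTTTTT
Step 2: 5 trees catch fire, 5 burn out
  ...F.T
  F.FTTT
  .FTTTT
  ...T.T
  .FTTTT
Step 3: 3 trees catch fire, 5 burn out
  .....T
  ...FTT
  ..FTTT
  ...T.T
  ..FTTT
Step 4: 3 trees catch fire, 3 burn out
  .....T
  ....FT
  ...FTT
  ...T.T
  ...FTT

.....T
....FT
...FTT
...T.T
...FTT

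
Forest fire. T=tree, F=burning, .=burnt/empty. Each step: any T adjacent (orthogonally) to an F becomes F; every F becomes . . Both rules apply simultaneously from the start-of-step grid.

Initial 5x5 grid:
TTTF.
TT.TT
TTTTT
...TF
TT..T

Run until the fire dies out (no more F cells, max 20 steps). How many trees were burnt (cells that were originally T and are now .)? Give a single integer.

Answer: 14

Derivation:
Step 1: +5 fires, +2 burnt (F count now 5)
Step 2: +3 fires, +5 burnt (F count now 3)
Step 3: +3 fires, +3 burnt (F count now 3)
Step 4: +2 fires, +3 burnt (F count now 2)
Step 5: +1 fires, +2 burnt (F count now 1)
Step 6: +0 fires, +1 burnt (F count now 0)
Fire out after step 6
Initially T: 16, now '.': 23
Total burnt (originally-T cells now '.'): 14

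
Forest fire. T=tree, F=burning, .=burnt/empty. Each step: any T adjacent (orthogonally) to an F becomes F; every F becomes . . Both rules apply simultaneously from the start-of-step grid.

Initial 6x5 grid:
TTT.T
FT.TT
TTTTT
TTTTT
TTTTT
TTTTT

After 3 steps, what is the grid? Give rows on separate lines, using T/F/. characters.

Step 1: 3 trees catch fire, 1 burn out
  FTT.T
  .F.TT
  FTTTT
  TTTTT
  TTTTT
  TTTTT
Step 2: 3 trees catch fire, 3 burn out
  .FT.T
  ...TT
  .FTTT
  FTTTT
  TTTTT
  TTTTT
Step 3: 4 trees catch fire, 3 burn out
  ..F.T
  ...TT
  ..FTT
  .FTTT
  FTTTT
  TTTTT

..F.T
...TT
..FTT
.FTTT
FTTTT
TTTTT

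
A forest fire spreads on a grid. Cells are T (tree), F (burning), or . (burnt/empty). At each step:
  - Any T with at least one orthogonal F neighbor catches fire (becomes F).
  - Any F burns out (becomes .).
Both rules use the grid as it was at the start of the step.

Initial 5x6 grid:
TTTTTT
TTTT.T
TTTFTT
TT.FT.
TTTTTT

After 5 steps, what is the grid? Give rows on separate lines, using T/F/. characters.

Step 1: 5 trees catch fire, 2 burn out
  TTTTTT
  TTTF.T
  TTF.FT
  TT..F.
  TTTFTT
Step 2: 6 trees catch fire, 5 burn out
  TTTFTT
  TTF..T
  TF...F
  TT....
  TTF.FT
Step 3: 8 trees catch fire, 6 burn out
  TTF.FT
  TF...F
  F.....
  TF....
  TF...F
Step 4: 5 trees catch fire, 8 burn out
  TF...F
  F.....
  ......
  F.....
  F.....
Step 5: 1 trees catch fire, 5 burn out
  F.....
  ......
  ......
  ......
  ......

F.....
......
......
......
......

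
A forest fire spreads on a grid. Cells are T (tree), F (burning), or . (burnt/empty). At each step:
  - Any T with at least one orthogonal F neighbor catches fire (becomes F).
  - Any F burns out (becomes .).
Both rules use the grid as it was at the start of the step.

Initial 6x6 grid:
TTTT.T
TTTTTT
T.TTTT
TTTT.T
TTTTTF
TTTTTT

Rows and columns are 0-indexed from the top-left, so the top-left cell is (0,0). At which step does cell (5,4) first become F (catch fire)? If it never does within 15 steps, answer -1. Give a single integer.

Step 1: cell (5,4)='T' (+3 fires, +1 burnt)
Step 2: cell (5,4)='F' (+3 fires, +3 burnt)
  -> target ignites at step 2
Step 3: cell (5,4)='.' (+5 fires, +3 burnt)
Step 4: cell (5,4)='.' (+6 fires, +5 burnt)
Step 5: cell (5,4)='.' (+5 fires, +6 burnt)
Step 6: cell (5,4)='.' (+4 fires, +5 burnt)
Step 7: cell (5,4)='.' (+3 fires, +4 burnt)
Step 8: cell (5,4)='.' (+2 fires, +3 burnt)
Step 9: cell (5,4)='.' (+1 fires, +2 burnt)
Step 10: cell (5,4)='.' (+0 fires, +1 burnt)
  fire out at step 10

2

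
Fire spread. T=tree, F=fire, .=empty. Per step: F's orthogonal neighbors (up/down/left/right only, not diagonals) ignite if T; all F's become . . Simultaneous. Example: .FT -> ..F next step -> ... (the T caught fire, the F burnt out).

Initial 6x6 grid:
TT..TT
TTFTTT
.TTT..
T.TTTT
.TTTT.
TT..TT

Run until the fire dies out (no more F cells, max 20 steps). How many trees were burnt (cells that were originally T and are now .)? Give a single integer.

Answer: 24

Derivation:
Step 1: +3 fires, +1 burnt (F count now 3)
Step 2: +6 fires, +3 burnt (F count now 6)
Step 3: +5 fires, +6 burnt (F count now 5)
Step 4: +4 fires, +5 burnt (F count now 4)
Step 5: +3 fires, +4 burnt (F count now 3)
Step 6: +2 fires, +3 burnt (F count now 2)
Step 7: +1 fires, +2 burnt (F count now 1)
Step 8: +0 fires, +1 burnt (F count now 0)
Fire out after step 8
Initially T: 25, now '.': 35
Total burnt (originally-T cells now '.'): 24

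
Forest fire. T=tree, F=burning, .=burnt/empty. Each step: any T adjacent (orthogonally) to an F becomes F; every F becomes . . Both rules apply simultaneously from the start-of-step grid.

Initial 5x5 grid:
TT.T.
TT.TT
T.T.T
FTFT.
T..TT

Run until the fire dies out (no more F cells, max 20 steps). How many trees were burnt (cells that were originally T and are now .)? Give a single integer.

Step 1: +5 fires, +2 burnt (F count now 5)
Step 2: +2 fires, +5 burnt (F count now 2)
Step 3: +3 fires, +2 burnt (F count now 3)
Step 4: +1 fires, +3 burnt (F count now 1)
Step 5: +0 fires, +1 burnt (F count now 0)
Fire out after step 5
Initially T: 15, now '.': 21
Total burnt (originally-T cells now '.'): 11

Answer: 11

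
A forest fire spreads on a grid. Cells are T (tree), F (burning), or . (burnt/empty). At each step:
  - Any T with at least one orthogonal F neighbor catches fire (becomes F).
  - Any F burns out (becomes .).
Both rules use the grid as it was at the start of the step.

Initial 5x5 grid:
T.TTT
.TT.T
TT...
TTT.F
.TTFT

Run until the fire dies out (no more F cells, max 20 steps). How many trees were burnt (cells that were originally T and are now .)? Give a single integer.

Step 1: +2 fires, +2 burnt (F count now 2)
Step 2: +2 fires, +2 burnt (F count now 2)
Step 3: +1 fires, +2 burnt (F count now 1)
Step 4: +2 fires, +1 burnt (F count now 2)
Step 5: +2 fires, +2 burnt (F count now 2)
Step 6: +1 fires, +2 burnt (F count now 1)
Step 7: +1 fires, +1 burnt (F count now 1)
Step 8: +1 fires, +1 burnt (F count now 1)
Step 9: +1 fires, +1 burnt (F count now 1)
Step 10: +1 fires, +1 burnt (F count now 1)
Step 11: +0 fires, +1 burnt (F count now 0)
Fire out after step 11
Initially T: 15, now '.': 24
Total burnt (originally-T cells now '.'): 14

Answer: 14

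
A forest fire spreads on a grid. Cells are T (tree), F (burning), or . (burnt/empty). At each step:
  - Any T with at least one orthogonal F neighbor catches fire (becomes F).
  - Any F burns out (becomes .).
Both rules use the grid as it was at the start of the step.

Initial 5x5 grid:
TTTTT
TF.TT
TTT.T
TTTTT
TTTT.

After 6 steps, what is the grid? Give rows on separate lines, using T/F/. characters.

Step 1: 3 trees catch fire, 1 burn out
  TFTTT
  F..TT
  TFT.T
  TTTTT
  TTTT.
Step 2: 5 trees catch fire, 3 burn out
  F.FTT
  ...TT
  F.F.T
  TFTTT
  TTTT.
Step 3: 4 trees catch fire, 5 burn out
  ...FT
  ...TT
  ....T
  F.FTT
  TFTT.
Step 4: 5 trees catch fire, 4 burn out
  ....F
  ...FT
  ....T
  ...FT
  F.FT.
Step 5: 3 trees catch fire, 5 burn out
  .....
  ....F
  ....T
  ....F
  ...F.
Step 6: 1 trees catch fire, 3 burn out
  .....
  .....
  ....F
  .....
  .....

.....
.....
....F
.....
.....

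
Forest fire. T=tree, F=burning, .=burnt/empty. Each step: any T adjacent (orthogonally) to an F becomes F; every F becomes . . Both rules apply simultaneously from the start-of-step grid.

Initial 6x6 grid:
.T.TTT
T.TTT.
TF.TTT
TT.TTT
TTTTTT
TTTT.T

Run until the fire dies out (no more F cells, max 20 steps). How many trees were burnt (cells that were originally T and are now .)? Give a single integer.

Answer: 27

Derivation:
Step 1: +2 fires, +1 burnt (F count now 2)
Step 2: +3 fires, +2 burnt (F count now 3)
Step 3: +3 fires, +3 burnt (F count now 3)
Step 4: +3 fires, +3 burnt (F count now 3)
Step 5: +3 fires, +3 burnt (F count now 3)
Step 6: +3 fires, +3 burnt (F count now 3)
Step 7: +4 fires, +3 burnt (F count now 4)
Step 8: +4 fires, +4 burnt (F count now 4)
Step 9: +1 fires, +4 burnt (F count now 1)
Step 10: +1 fires, +1 burnt (F count now 1)
Step 11: +0 fires, +1 burnt (F count now 0)
Fire out after step 11
Initially T: 28, now '.': 35
Total burnt (originally-T cells now '.'): 27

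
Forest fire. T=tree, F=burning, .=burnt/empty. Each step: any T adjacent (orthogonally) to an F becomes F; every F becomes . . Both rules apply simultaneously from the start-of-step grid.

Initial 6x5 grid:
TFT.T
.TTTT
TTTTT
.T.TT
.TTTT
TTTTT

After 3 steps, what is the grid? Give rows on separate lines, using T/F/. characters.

Step 1: 3 trees catch fire, 1 burn out
  F.F.T
  .FTTT
  TTTTT
  .T.TT
  .TTTT
  TTTTT
Step 2: 2 trees catch fire, 3 burn out
  ....T
  ..FTT
  TFTTT
  .T.TT
  .TTTT
  TTTTT
Step 3: 4 trees catch fire, 2 burn out
  ....T
  ...FT
  F.FTT
  .F.TT
  .TTTT
  TTTTT

....T
...FT
F.FTT
.F.TT
.TTTT
TTTTT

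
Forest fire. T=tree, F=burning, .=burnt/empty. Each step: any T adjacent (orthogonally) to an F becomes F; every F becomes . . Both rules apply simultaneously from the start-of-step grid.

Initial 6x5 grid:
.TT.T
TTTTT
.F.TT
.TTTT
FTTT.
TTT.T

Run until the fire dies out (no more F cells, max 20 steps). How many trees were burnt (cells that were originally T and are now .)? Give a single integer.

Answer: 20

Derivation:
Step 1: +4 fires, +2 burnt (F count now 4)
Step 2: +6 fires, +4 burnt (F count now 6)
Step 3: +5 fires, +6 burnt (F count now 5)
Step 4: +3 fires, +5 burnt (F count now 3)
Step 5: +2 fires, +3 burnt (F count now 2)
Step 6: +0 fires, +2 burnt (F count now 0)
Fire out after step 6
Initially T: 21, now '.': 29
Total burnt (originally-T cells now '.'): 20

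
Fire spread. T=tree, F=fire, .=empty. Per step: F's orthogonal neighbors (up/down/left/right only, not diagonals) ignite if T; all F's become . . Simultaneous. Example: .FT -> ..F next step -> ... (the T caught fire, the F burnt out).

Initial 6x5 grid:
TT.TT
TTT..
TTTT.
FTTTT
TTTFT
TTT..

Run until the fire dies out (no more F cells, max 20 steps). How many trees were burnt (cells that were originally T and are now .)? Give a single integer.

Answer: 20

Derivation:
Step 1: +6 fires, +2 burnt (F count now 6)
Step 2: +8 fires, +6 burnt (F count now 8)
Step 3: +4 fires, +8 burnt (F count now 4)
Step 4: +2 fires, +4 burnt (F count now 2)
Step 5: +0 fires, +2 burnt (F count now 0)
Fire out after step 5
Initially T: 22, now '.': 28
Total burnt (originally-T cells now '.'): 20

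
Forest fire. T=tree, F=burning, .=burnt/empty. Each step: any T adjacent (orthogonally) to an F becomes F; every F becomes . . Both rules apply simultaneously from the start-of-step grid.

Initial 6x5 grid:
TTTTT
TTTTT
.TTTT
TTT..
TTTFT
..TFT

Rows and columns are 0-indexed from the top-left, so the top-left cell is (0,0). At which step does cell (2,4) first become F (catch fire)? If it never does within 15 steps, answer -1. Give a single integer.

Step 1: cell (2,4)='T' (+4 fires, +2 burnt)
Step 2: cell (2,4)='T' (+2 fires, +4 burnt)
Step 3: cell (2,4)='T' (+3 fires, +2 burnt)
Step 4: cell (2,4)='T' (+4 fires, +3 burnt)
Step 5: cell (2,4)='F' (+4 fires, +4 burnt)
  -> target ignites at step 5
Step 6: cell (2,4)='.' (+4 fires, +4 burnt)
Step 7: cell (2,4)='.' (+2 fires, +4 burnt)
Step 8: cell (2,4)='.' (+0 fires, +2 burnt)
  fire out at step 8

5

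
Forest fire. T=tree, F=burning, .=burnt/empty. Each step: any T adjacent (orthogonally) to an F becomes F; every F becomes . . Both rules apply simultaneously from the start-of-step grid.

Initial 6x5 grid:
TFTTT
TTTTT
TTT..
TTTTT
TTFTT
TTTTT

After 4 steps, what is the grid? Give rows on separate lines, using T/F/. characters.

Step 1: 7 trees catch fire, 2 burn out
  F.FTT
  TFTTT
  TTT..
  TTFTT
  TF.FT
  TTFTT
Step 2: 11 trees catch fire, 7 burn out
  ...FT
  F.FTT
  TFF..
  TF.FT
  F...F
  TF.FT
Step 3: 7 trees catch fire, 11 burn out
  ....F
  ...FT
  F....
  F...F
  .....
  F...F
Step 4: 1 trees catch fire, 7 burn out
  .....
  ....F
  .....
  .....
  .....
  .....

.....
....F
.....
.....
.....
.....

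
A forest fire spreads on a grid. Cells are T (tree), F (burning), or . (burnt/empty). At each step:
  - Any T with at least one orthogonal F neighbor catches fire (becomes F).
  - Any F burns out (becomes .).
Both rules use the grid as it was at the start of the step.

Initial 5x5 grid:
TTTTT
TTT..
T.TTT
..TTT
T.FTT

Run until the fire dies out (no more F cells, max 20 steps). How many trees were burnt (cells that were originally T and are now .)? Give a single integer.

Step 1: +2 fires, +1 burnt (F count now 2)
Step 2: +3 fires, +2 burnt (F count now 3)
Step 3: +3 fires, +3 burnt (F count now 3)
Step 4: +3 fires, +3 burnt (F count now 3)
Step 5: +3 fires, +3 burnt (F count now 3)
Step 6: +3 fires, +3 burnt (F count now 3)
Step 7: +0 fires, +3 burnt (F count now 0)
Fire out after step 7
Initially T: 18, now '.': 24
Total burnt (originally-T cells now '.'): 17

Answer: 17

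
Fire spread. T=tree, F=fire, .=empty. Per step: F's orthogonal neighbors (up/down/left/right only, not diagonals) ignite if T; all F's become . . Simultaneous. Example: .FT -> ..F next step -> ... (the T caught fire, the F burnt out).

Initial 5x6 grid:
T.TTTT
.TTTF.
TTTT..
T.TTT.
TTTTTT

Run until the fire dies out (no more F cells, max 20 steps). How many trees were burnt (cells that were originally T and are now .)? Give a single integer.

Step 1: +2 fires, +1 burnt (F count now 2)
Step 2: +4 fires, +2 burnt (F count now 4)
Step 3: +4 fires, +4 burnt (F count now 4)
Step 4: +4 fires, +4 burnt (F count now 4)
Step 5: +3 fires, +4 burnt (F count now 3)
Step 6: +3 fires, +3 burnt (F count now 3)
Step 7: +1 fires, +3 burnt (F count now 1)
Step 8: +0 fires, +1 burnt (F count now 0)
Fire out after step 8
Initially T: 22, now '.': 29
Total burnt (originally-T cells now '.'): 21

Answer: 21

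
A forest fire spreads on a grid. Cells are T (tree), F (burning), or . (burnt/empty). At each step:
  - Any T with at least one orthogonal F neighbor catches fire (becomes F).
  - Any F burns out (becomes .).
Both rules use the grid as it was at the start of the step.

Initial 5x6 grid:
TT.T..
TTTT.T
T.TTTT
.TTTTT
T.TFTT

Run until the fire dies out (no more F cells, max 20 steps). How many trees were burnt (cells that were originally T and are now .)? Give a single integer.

Answer: 21

Derivation:
Step 1: +3 fires, +1 burnt (F count now 3)
Step 2: +4 fires, +3 burnt (F count now 4)
Step 3: +5 fires, +4 burnt (F count now 5)
Step 4: +3 fires, +5 burnt (F count now 3)
Step 5: +2 fires, +3 burnt (F count now 2)
Step 6: +2 fires, +2 burnt (F count now 2)
Step 7: +2 fires, +2 burnt (F count now 2)
Step 8: +0 fires, +2 burnt (F count now 0)
Fire out after step 8
Initially T: 22, now '.': 29
Total burnt (originally-T cells now '.'): 21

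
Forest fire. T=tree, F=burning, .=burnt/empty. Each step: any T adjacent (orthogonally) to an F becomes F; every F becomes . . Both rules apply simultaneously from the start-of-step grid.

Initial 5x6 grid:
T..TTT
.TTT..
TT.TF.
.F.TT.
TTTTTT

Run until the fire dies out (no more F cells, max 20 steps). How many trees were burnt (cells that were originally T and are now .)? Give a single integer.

Step 1: +4 fires, +2 burnt (F count now 4)
Step 2: +7 fires, +4 burnt (F count now 7)
Step 3: +4 fires, +7 burnt (F count now 4)
Step 4: +1 fires, +4 burnt (F count now 1)
Step 5: +1 fires, +1 burnt (F count now 1)
Step 6: +0 fires, +1 burnt (F count now 0)
Fire out after step 6
Initially T: 18, now '.': 29
Total burnt (originally-T cells now '.'): 17

Answer: 17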